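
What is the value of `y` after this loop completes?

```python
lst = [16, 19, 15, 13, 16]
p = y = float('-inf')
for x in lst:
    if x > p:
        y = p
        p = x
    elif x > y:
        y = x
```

Second largest (with repeats) in [16, 19, 15, 13, 16]
`y` takes the values: -inf → 16

Answer: 16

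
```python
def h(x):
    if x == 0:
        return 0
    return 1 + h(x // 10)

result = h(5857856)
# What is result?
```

Count of digits of 5857856: 7

Answer: 7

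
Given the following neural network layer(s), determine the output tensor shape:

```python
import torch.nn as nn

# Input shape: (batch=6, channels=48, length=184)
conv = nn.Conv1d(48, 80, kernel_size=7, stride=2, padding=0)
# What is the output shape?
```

Input: (6, 48, 184) -> Output: (6, 80, 89)

Answer: (6, 80, 89)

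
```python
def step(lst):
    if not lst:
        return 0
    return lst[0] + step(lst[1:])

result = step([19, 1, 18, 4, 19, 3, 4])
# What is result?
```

19 + 1 + 18 + 4 + 19 + 3 + 4 + 0 = 68

Answer: 68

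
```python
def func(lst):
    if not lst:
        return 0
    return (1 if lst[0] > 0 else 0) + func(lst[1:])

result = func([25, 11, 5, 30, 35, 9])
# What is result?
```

Count of positive elements in [25, 11, 5, 30, 35, 9] = 6

Answer: 6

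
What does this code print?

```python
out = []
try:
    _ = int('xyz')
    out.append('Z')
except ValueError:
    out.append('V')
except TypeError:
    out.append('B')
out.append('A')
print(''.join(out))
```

Execution trace: 'V' (except ValueError) → 'A' (after the try/except). Output: VA

Answer: VA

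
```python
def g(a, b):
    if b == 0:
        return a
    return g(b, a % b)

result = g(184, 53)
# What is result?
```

g(184, 53) -> g(53, 25) -> g(25, 3) -> g(3, 1) -> g(1, 0) -> 1

Answer: 1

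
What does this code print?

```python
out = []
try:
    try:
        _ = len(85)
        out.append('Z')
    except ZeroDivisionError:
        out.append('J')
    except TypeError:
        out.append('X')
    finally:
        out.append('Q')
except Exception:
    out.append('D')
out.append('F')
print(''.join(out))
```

Execution trace: 'X' (inner except TypeError) → 'Q' (inner finally) → 'F' (after the try/except). Output: XQF

Answer: XQF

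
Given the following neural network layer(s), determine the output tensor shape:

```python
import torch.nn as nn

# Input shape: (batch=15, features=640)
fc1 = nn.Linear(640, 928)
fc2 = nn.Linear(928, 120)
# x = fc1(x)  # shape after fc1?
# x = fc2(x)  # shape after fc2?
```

Input: (15, 640) -> after fc1: (15, 928) -> Output: (15, 120)

Answer: (15, 120)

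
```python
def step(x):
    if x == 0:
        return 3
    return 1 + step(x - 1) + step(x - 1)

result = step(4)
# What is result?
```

step(x) = 1 + 2·step(x-1), step(0)=3. Closed form: (3+1)·2^4 - 1 = 63.

Answer: 63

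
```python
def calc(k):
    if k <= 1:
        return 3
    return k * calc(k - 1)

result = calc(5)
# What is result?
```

calc(5) = 5 * 4 * 3 * 2 * 3 = 360

Answer: 360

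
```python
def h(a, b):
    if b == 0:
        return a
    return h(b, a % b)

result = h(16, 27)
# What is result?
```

h(16, 27) -> h(27, 16) -> h(16, 11) -> h(11, 5) -> h(5, 1) -> h(1, 0) -> 1

Answer: 1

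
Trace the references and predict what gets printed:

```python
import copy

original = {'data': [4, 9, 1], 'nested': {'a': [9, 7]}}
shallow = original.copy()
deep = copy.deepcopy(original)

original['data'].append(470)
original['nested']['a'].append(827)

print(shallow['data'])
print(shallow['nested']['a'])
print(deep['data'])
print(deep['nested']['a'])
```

Key concept: comparing shallow vs deep copy.
Step by step:
`original = {'data': [4, 9, 1], 'nested': {'a': [9, 7]}}` → original = {'data': [4, 9, 1], 'nested': {'a': [9, 7]}}
`shallow = original.copy()` → shallow = {'data': [4, 9, 1], 'nested': {'a': [9, 7]}}
`deep = copy.deepcopy(original)` → deep = {'data': [4, 9, 1], 'nested': {'a': [9, 7]}}
`original['data'].append(470)` → original = {'data': [4, 9, 1, 470], 'nested': {'a': [9, 7]}}; shallow = {'data': [4, 9, 1, 470], 'nested': {'a': [9, 7]}}
`original['nested']['a'].append(827)` → original = {'data': [4, 9, 1, 470], 'nested': {'a': [9, 7, 827]}}; shallow = {'data': [4, 9, 1, 470], 'nested': {'a': [9, 7, 827]}}
`print(shallow['data'])` → prints [4, 9, 1, 470]
`print(shallow['nested']['a'])` → prints [9, 7, 827]
`print(deep['data'])` → prints [4, 9, 1]
`print(deep['nested']['a'])` → prints [9, 7]

Answer:
[4, 9, 1, 470]
[9, 7, 827]
[4, 9, 1]
[9, 7]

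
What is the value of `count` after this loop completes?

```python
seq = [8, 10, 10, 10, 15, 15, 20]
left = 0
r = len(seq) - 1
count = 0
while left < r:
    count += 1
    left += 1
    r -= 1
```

Iterations until pointers meet (list length 7)
`count` takes the values: 0 → 1 → 2 → 3

Answer: 3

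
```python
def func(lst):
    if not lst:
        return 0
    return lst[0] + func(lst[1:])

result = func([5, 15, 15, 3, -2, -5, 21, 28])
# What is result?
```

5 + 15 + 15 + 3 + (-2) + (-5) + 21 + 28 + 0 = 80

Answer: 80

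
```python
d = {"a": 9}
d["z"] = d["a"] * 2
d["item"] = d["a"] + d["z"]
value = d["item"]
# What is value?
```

Trace:
`d = {"a": 9}` → d = {'a': 9}
`d["z"] = d["a"] * 2` → d = {'a': 9, 'z': 18}
`d["item"] = d["a"] + d["z"]` → d = {'a': 9, 'z': 18, 'item': 27}
`value = d["item"]` → value = 27
So value = 27

Answer: 27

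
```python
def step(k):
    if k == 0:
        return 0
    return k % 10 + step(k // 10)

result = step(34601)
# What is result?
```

Sum of digits of 34601: 1 + 0 + 6 + 4 + 3 = 14

Answer: 14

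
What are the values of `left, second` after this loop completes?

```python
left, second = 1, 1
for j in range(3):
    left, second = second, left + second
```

Fibonacci: after 3 iterations
`left, second` takes the values: (1, 1) → (1, 2) → (2, 3) → (3, 5)

Answer: 3, 5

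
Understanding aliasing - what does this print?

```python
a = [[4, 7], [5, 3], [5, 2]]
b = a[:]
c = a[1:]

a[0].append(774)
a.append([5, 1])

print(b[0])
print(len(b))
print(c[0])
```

Key concept: slice with nested mutation.
Step by step:
`a = [[4, 7], [5, 3], [5, 2]]` → a = [[4, 7], [5, 3], [5, 2]]
`b = a[:]` → b = [[4, 7], [5, 3], [5, 2]]
`c = a[1:]` → c = [[5, 3], [5, 2]]
`a[0].append(774)` → a = [[4, 7, 774], [5, 3], [5, 2]]; b = [[4, 7, 774], [5, 3], [5, 2]]
`a.append([5, 1])` → a = [[4, 7, 774], [5, 3], [5, 2], [5, 1]]
`print(b[0])` → prints [4, 7, 774]
`print(len(b))` → prints 3
`print(c[0])` → prints [5, 3]

Answer:
[4, 7, 774]
3
[5, 3]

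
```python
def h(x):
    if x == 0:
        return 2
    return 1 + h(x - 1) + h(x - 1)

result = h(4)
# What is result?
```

h(x) = 1 + 2·h(x-1), h(0)=2. Closed form: (2+1)·2^4 - 1 = 47.

Answer: 47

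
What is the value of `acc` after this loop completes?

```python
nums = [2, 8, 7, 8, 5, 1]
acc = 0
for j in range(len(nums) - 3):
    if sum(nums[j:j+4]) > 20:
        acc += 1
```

Count windows with sum > 20
`acc` takes the values: 0 → 1 → 2 → 3

Answer: 3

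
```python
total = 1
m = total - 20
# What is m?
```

Trace:
`total = 1` → total = 1
`m = total - 20` → m = -19
So m = -19

Answer: -19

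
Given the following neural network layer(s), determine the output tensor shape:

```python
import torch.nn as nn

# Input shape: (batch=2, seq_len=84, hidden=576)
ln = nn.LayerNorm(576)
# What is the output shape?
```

Input: (2, 84, 576) -> Output: (2, 84, 576)

Answer: (2, 84, 576)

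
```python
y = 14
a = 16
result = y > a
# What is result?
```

Trace:
`y = 14` → y = 14
`a = 16` → a = 16
`result = y > a` → result = False
So result = False

Answer: False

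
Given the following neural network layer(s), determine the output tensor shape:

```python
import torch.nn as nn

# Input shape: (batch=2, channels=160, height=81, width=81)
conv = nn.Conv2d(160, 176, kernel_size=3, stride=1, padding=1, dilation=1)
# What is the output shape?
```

Input: (2, 160, 81, 81) -> Output: (2, 176, 81, 81)

Answer: (2, 176, 81, 81)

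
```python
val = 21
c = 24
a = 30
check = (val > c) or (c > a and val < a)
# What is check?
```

Trace:
`val = 21` → val = 21
`c = 24` → c = 24
`a = 30` → a = 30
`check = (val > c) or (c > a and val < a)` → check = False
So check = False

Answer: False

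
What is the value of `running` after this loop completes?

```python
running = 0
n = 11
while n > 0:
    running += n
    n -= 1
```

Sum 11 down to 1
`running` takes the values: 0 → 11 → 21 → 30 → 38 → 45 → 51 → 56 → 60 → 63 → 65 → 66

Answer: 66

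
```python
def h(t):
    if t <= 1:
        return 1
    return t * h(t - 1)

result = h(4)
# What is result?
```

h(4) = 4 * 3 * 2 * 1 = 24

Answer: 24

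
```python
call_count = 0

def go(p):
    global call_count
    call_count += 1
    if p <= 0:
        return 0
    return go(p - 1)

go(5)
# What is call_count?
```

Linear recursion stepping by 1: 6 calls from p=5 down to ≤0.

Answer: 6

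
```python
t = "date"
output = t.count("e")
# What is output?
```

Trace:
`t = "date"` → t = 'date'
`output = t.count("e")` → output = 1
So output = 1

Answer: 1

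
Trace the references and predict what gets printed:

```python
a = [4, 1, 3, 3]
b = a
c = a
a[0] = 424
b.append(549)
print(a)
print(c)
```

Key concept: multiple aliases.
Step by step:
`a = [4, 1, 3, 3]` → a = [4, 1, 3, 3]
`b = a` → b = [4, 1, 3, 3] (same object as a)
`c = a` → c = [4, 1, 3, 3] (same object as a, b)
`a[0] = 424` → a = [424, 1, 3, 3] (same object as b, c); b = [424, 1, 3, 3] (same object as a, c); c = [424, 1, 3, 3] (same object as a, b)
`b.append(549)` → a = [424, 1, 3, 3, 549] (same object as b, c); b = [424, 1, 3, 3, 549] (same object as a, c); c = [424, 1, 3, 3, 549] (same object as a, b)
`print(a)` → prints [424, 1, 3, 3, 549]
`print(c)` → prints [424, 1, 3, 3, 549]

Answer:
[424, 1, 3, 3, 549]
[424, 1, 3, 3, 549]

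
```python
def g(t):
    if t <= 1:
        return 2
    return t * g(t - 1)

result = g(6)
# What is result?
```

g(6) = 6 * 5 * 4 * 3 * 2 * 2 = 1440

Answer: 1440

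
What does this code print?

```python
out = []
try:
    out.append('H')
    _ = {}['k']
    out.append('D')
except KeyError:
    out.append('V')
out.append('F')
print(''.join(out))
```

Execution trace: 'H' (try body) → 'V' (except KeyError) → 'F' (after the try/except). Output: HVF

Answer: HVF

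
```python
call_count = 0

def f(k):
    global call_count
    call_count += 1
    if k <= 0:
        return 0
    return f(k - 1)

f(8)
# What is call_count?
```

Linear recursion stepping by 1: 9 calls from k=8 down to ≤0.

Answer: 9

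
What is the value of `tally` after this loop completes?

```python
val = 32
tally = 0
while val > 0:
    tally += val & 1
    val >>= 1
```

Count set bits in 32 (binary: 0b100000)
`tally` takes the values: 0 → 1

Answer: 1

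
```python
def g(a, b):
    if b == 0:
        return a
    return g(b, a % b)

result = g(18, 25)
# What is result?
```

g(18, 25) -> g(25, 18) -> g(18, 7) -> g(7, 4) -> g(4, 3) -> g(3, 1) -> g(1, 0) -> 1

Answer: 1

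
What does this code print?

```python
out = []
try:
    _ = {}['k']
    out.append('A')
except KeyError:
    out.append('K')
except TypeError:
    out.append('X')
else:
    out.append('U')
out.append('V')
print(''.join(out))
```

Execution trace: 'K' (except KeyError) → 'V' (after the try/except). Output: KV

Answer: KV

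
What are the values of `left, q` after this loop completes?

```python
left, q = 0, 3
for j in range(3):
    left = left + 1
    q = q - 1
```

left goes 0→3, q goes 3→0
`left, q` takes the values: (0, 3) → (1, 3) → (1, 2) → (2, 2) → (2, 1) → (3, 1) → (3, 0)

Answer: 3, 0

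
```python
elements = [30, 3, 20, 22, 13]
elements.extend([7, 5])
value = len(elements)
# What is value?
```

Trace:
`elements = [30, 3, 20, 22, 13]` → elements = [30, 3, 20, 22, 13]
`elements.extend([7, 5])` → elements = [30, 3, 20, 22, 13, 7, 5]
`value = len(elements)` → value = 7
So value = 7

Answer: 7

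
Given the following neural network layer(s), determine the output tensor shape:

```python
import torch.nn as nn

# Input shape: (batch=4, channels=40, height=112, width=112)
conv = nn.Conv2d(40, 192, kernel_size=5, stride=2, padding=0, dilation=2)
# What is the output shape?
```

Input: (4, 40, 112, 112) -> Output: (4, 192, 52, 52)

Answer: (4, 192, 52, 52)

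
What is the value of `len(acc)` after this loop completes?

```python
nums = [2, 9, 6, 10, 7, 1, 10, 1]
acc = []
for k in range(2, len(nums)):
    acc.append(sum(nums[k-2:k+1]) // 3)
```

Number of 3-element averages
`acc` takes the values: [] → [5] → [5, 8] → [5, 8, 7] → [5, 8, 7, 6] → [5, 8, 7, 6, 6] → [5, 8, 7, 6, 6, 4]
So `len(acc)` = 6

Answer: 6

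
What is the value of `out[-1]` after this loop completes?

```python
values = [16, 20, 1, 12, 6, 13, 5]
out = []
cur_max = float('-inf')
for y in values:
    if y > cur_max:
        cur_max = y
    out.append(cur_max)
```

Running max ends at 20
`out` takes the values: [] → [16] → [16, 20] → [16, 20, 20] → [16, 20, 20, 20] → [16, 20, 20, 20, 20] → [16, 20, 20, 20, 20, 20] → [16, 20, 20, 20, 20, 20, 20]
So `out[-1]` = 20

Answer: 20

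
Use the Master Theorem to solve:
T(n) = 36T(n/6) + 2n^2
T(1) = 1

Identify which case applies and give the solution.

a=36, b=6, f(n)=2n^2. log_6(36) = 2. Since c=2 = 2, Case 2 applies: T(n) = Θ(n^log_b(a) · log n) = O(n^2 log n).

Answer: O(n^2 log n) - Case 2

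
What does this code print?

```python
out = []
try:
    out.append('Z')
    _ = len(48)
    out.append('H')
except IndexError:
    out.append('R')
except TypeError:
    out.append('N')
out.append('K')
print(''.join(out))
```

Execution trace: 'Z' (try body) → 'N' (except TypeError) → 'K' (after the try/except). Output: ZNK

Answer: ZNK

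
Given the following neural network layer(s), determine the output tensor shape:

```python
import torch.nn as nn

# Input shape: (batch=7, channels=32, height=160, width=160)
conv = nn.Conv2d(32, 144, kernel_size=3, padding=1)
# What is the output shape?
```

Input: (7, 32, 160, 160) -> Output: (7, 144, 160, 160)

Answer: (7, 144, 160, 160)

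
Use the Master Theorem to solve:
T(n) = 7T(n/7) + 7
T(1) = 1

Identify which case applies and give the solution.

a=7, b=7, f(n)=7. log_7(7) = 1. Since c=0 < 1, Case 1 applies: T(n) = Θ(n^log_b(a)) = O(n).

Answer: O(n) - Case 1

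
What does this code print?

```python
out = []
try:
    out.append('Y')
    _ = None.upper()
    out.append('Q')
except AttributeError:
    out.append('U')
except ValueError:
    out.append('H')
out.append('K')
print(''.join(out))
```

Execution trace: 'Y' (try body) → 'U' (except AttributeError) → 'K' (after the try/except). Output: YUK

Answer: YUK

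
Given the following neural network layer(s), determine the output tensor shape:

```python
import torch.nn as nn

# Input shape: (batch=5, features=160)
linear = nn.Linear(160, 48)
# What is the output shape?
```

Input: (5, 160) -> Output: (5, 48)

Answer: (5, 48)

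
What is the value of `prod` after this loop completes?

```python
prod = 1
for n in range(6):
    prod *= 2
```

2^6 = 64
`prod` takes the values: 1 → 2 → 4 → 8 → 16 → 32 → 64

Answer: 64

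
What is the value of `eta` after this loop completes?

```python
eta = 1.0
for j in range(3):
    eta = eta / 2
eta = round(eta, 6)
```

Halving LR 3 times: 1 / 2^3
`eta` takes the values: 1.0 → 0.5 → 0.25 → 0.125

Answer: 0.125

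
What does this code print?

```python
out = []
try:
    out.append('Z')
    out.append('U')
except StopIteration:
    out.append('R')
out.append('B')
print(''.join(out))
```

Execution trace: 'Z' (try body) → 'U' (try body, no exception) → 'B' (after the try/except). Output: ZUB

Answer: ZUB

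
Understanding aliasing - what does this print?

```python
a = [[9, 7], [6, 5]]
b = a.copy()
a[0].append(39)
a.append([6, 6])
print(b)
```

Key concept: shallow copy with nested lists.
Step by step:
`a = [[9, 7], [6, 5]]` → a = [[9, 7], [6, 5]]
`b = a.copy()` → b = [[9, 7], [6, 5]]
`a[0].append(39)` → a = [[9, 7, 39], [6, 5]]; b = [[9, 7, 39], [6, 5]]
`a.append([6, 6])` → a = [[9, 7, 39], [6, 5], [6, 6]]
`print(b)` → prints [[9, 7, 39], [6, 5]]

Answer: [[9, 7, 39], [6, 5]]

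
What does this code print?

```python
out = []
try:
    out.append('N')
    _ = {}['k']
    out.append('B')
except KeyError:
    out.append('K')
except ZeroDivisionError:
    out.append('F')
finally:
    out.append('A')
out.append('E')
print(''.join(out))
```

Execution trace: 'N' (try body) → 'K' (except KeyError) → 'A' (finally) → 'E' (after the try/except). Output: NKAE

Answer: NKAE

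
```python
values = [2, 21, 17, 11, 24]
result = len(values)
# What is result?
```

Trace:
`values = [2, 21, 17, 11, 24]` → values = [2, 21, 17, 11, 24]
`result = len(values)` → result = 5
So result = 5

Answer: 5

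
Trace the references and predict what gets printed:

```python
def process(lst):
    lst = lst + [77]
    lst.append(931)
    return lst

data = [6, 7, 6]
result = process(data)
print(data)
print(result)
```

Key concept: rebinding parameter vs mutation.
Step by step:
`data = [6, 7, 6]` → data = [6, 7, 6]
`result = process(data)` → result = [6, 7, 6, 77, 931]
`print(data)` → prints [6, 7, 6]
`print(result)` → prints [6, 7, 6, 77, 931]

Answer:
[6, 7, 6]
[6, 7, 6, 77, 931]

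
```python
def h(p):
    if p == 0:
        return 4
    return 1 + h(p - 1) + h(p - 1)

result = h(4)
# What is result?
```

h(p) = 1 + 2·h(p-1), h(0)=4. Closed form: (4+1)·2^4 - 1 = 79.

Answer: 79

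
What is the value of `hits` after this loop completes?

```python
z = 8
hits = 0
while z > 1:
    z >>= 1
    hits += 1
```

Count right shifts until 1
`hits` takes the values: 0 → 1 → 2 → 3

Answer: 3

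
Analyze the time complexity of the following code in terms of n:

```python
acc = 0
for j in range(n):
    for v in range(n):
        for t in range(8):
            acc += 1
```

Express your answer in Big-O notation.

Each loop level contributes: n × n × 1. Multiplying the contributions gives O(n^2).

Answer: O(n^2)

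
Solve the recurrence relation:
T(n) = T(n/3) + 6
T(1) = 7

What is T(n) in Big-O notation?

Each step divides n by 3 and adds 6. After log_3(n) steps we reach T(1)=7. So T(n) = 6·log_3(n) + 7 = O(log n).

Answer: O(log n)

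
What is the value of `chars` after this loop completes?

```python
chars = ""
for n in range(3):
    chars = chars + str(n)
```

Concatenate digits 0 to 2
`chars` takes the values: "" → "0" → "01" → "012"

Answer: "012"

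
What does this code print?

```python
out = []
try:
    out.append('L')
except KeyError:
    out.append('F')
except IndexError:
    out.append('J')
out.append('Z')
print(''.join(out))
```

Execution trace: 'L' (try body, no exception) → 'Z' (after the try/except). Output: LZ

Answer: LZ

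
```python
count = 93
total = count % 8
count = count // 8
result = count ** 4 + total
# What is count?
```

Trace:
`count = 93` → count = 93
`total = count % 8` → total = 5
`count = count // 8` → count = 11
`result = count ** 4 + total` → result = 14646
So count = 11

Answer: 11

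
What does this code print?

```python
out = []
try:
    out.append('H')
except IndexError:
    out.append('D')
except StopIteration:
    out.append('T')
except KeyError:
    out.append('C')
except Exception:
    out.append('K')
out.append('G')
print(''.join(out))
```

Execution trace: 'H' (try body, no exception) → 'G' (after the try/except). Output: HG

Answer: HG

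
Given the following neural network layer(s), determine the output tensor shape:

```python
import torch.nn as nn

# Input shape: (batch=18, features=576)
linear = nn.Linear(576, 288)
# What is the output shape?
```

Input: (18, 576) -> Output: (18, 288)

Answer: (18, 288)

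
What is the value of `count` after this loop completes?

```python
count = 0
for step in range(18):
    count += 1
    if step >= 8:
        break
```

Loop breaks when step reaches 8, count is 9
`count` takes the values: 0 → 1 → 2 → 3 → 4 → 5 → 6 → 7 → 8 → 9

Answer: 9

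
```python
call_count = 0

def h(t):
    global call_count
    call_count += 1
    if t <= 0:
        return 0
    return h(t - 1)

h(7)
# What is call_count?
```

Linear recursion stepping by 1: 8 calls from t=7 down to ≤0.

Answer: 8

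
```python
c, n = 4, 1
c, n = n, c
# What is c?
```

Trace:
`c, n = 4, 1` → c = 4; n = 1
`c, n = n, c` → c = 1; n = 4
So c = 1

Answer: 1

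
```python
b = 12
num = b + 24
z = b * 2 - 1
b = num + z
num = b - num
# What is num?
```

Trace:
`b = 12` → b = 12
`num = b + 24` → num = 36
`z = b * 2 - 1` → z = 23
`b = num + z` → b = 59
`num = b - num` → num = 23
So num = 23

Answer: 23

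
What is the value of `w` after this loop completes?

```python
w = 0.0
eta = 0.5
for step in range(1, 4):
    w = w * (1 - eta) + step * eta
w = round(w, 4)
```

Moving average with lr=0.5
`w` takes the values: 0.0 → 0.5 → 1.25 → 2.125

Answer: 2.125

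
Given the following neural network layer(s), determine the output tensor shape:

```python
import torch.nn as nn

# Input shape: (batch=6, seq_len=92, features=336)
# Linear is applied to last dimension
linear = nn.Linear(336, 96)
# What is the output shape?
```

Input: (6, 92, 336) -> Output: (6, 92, 96)

Answer: (6, 92, 96)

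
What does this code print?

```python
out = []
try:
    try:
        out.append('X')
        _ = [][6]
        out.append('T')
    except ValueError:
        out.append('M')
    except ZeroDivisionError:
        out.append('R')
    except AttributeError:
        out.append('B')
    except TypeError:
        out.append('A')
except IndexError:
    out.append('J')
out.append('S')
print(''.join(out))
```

Execution trace: 'X' (try body) → 'J' (outer except IndexError) → 'S' (after the try/except). Output: XJS

Answer: XJS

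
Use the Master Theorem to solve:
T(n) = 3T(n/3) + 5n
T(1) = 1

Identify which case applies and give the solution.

a=3, b=3, f(n)=5n. log_3(3) = 1. Since c=1 = 1, Case 2 applies: T(n) = Θ(n^log_b(a) · log n) = O(n log n).

Answer: O(n log n) - Case 2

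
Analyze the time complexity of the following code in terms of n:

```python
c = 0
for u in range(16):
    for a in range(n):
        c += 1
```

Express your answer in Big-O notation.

Each loop level contributes: 1 × n. Multiplying the contributions gives O(n).

Answer: O(n)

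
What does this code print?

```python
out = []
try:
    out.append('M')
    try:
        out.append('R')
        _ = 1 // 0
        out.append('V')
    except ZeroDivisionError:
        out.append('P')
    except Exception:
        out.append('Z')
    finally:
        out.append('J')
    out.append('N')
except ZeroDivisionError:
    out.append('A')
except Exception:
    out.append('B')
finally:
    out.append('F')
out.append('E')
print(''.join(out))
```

Execution trace: 'M' (try body) → 'R' (inner try body) → 'P' (inner except ZeroDivisionError) → 'J' (inner finally) → 'N' (try body, no exception) → 'F' (finally) → 'E' (after the try/except). Output: MRPJNFE

Answer: MRPJNFE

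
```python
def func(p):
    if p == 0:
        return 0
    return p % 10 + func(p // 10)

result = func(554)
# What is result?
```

Sum of digits of 554: 4 + 5 + 5 = 14

Answer: 14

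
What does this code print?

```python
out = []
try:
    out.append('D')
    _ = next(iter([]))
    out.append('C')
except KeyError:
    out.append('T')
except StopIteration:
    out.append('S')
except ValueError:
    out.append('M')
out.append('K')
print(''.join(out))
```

Execution trace: 'D' (try body) → 'S' (except StopIteration) → 'K' (after the try/except). Output: DSK

Answer: DSK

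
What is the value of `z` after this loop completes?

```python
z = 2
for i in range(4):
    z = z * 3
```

Multiply by 3, 4 times: 2 * 3^4 = 162
`z` takes the values: 2 → 6 → 18 → 54 → 162

Answer: 162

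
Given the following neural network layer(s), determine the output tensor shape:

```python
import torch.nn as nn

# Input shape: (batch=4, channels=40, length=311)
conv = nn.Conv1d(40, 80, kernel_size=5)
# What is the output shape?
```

Input: (4, 40, 311) -> Output: (4, 80, 307)

Answer: (4, 80, 307)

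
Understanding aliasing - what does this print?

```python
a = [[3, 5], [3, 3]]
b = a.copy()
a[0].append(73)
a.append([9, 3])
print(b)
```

Key concept: shallow copy with nested lists.
Step by step:
`a = [[3, 5], [3, 3]]` → a = [[3, 5], [3, 3]]
`b = a.copy()` → b = [[3, 5], [3, 3]]
`a[0].append(73)` → a = [[3, 5, 73], [3, 3]]; b = [[3, 5, 73], [3, 3]]
`a.append([9, 3])` → a = [[3, 5, 73], [3, 3], [9, 3]]
`print(b)` → prints [[3, 5, 73], [3, 3]]

Answer: [[3, 5, 73], [3, 3]]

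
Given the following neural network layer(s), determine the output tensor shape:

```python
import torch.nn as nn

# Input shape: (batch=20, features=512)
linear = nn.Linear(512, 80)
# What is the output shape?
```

Input: (20, 512) -> Output: (20, 80)

Answer: (20, 80)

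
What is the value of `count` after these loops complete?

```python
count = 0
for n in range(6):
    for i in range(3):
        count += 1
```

6 * 3 = 18
`count` takes the values: 0 → 1 → 2 → 3 → 4 → 5 → 6 → 7 → 8 → 9 → 10 → 11 → 12 → 13 → 14 → 15 → 16 → 17 → 18

Answer: 18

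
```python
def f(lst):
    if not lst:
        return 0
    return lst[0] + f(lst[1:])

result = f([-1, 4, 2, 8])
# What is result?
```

(-1) + 4 + 2 + 8 + 0 = 13

Answer: 13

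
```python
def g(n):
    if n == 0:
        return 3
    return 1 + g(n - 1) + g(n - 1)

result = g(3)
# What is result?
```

g(n) = 1 + 2·g(n-1), g(0)=3. Closed form: (3+1)·2^3 - 1 = 31.

Answer: 31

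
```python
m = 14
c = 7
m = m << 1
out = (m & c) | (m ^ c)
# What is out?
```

Trace:
`m = 14` → m = 14
`c = 7` → c = 7
`m = m << 1` → m = 28
`out = (m & c) | (m ^ c)` → out = 31
So out = 31

Answer: 31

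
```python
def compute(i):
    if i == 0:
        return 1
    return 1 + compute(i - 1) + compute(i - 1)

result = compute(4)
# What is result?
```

compute(i) = 1 + 2·compute(i-1), compute(0)=1. Closed form: (1+1)·2^4 - 1 = 31.

Answer: 31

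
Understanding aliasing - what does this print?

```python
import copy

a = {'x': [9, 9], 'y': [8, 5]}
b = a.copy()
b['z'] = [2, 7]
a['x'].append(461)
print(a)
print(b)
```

Key concept: shallow copy of dict with mutable values.
Step by step:
`a = {'x': [9, 9], 'y': [8, 5]}` → a = {'x': [9, 9], 'y': [8, 5]}
`b = a.copy()` → b = {'x': [9, 9], 'y': [8, 5]}
`b['z'] = [2, 7]` → b = {'x': [9, 9], 'y': [8, 5], 'z': [2, 7]}
`a['x'].append(461)` → a = {'x': [9, 9, 461], 'y': [8, 5]}; b = {'x': [9, 9, 461], 'y': [8, 5], 'z': [2, 7]}
`print(a)` → prints {'x': [9, 9, 461], 'y': [8, 5]}
`print(b)` → prints {'x': [9, 9, 461], 'y': [8, 5], 'z': [2, 7]}

Answer:
{'x': [9, 9, 461], 'y': [8, 5]}
{'x': [9, 9, 461], 'y': [8, 5], 'z': [2, 7]}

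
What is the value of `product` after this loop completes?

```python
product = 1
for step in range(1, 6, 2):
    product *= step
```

Product of 1, 3, 5, ... up to 5
`product` takes the values: 1 → 3 → 15

Answer: 15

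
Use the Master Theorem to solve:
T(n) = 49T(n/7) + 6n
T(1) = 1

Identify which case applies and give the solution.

a=49, b=7, f(n)=6n. log_7(49) = 2. Since c=1 < 2, Case 1 applies: T(n) = Θ(n^log_b(a)) = O(n^2).

Answer: O(n^2) - Case 1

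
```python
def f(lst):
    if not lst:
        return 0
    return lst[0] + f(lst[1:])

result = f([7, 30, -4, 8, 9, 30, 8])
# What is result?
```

7 + 30 + (-4) + 8 + 9 + 30 + 8 + 0 = 88

Answer: 88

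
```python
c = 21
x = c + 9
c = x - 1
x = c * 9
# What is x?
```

Trace:
`c = 21` → c = 21
`x = c + 9` → x = 30
`c = x - 1` → c = 29
`x = c * 9` → x = 261
So x = 261

Answer: 261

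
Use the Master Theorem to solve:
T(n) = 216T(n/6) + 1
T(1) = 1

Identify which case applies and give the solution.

a=216, b=6, f(n)=1. log_6(216) = 3. Since c=0 < 3, Case 1 applies: T(n) = Θ(n^log_b(a)) = O(n^3).

Answer: O(n^3) - Case 1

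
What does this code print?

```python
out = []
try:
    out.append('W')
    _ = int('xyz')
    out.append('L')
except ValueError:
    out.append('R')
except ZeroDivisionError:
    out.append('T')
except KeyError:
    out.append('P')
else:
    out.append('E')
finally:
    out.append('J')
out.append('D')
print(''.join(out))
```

Execution trace: 'W' (try body) → 'R' (except ValueError) → 'J' (finally) → 'D' (after the try/except). Output: WRJD

Answer: WRJD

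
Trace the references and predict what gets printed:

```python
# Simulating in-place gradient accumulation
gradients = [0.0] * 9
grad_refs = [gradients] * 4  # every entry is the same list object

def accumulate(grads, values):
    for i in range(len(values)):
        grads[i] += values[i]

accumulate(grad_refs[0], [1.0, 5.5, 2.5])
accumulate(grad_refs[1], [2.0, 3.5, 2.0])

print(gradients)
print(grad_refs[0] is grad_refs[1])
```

Key concept: gradient accumulation aliasing.
Step by step:
`gradients = [0.0] * 9` → gradients = [0.0, 0.0, 0.0, 0.0, 0.0, 0.0, 0.0, 0.0, 0.0]
`grad_refs = [gradients] * 4` → grad_refs = [[0.0, 0.0, 0.0, 0.0, 0.0, 0.0, 0.0, 0.0, 0.0], [0.0, 0.0, 0.0, 0.0, 0.0, 0.0, 0.0, 0.0, 0.0], [0.0, 0.0, 0.0, 0.0, 0.0, 0.0, 0.0, 0.0, 0.0], [0.0, 0.0, 0.0, 0.0, 0.0, 0.0, 0.0, 0.0, 0.0]]
`accumulate(grad_refs[0], [1.0, 5.5, 2.5])` → gradients = [1.0, 5.5, 2.5, 0.0, 0.0, 0.0, 0.0, 0.0, 0.0]; grad_refs = [[1.0, 5.5, 2.5, 0.0, 0.0, 0.0, 0.0, 0.0, 0.0], [1.0, 5.5, 2.5, 0.0, 0.0, 0.0, 0.0, 0.0, 0.0], [1.0, 5.5, 2.5, 0.0, 0.0, 0.0, 0.0, 0.0, 0.0], [1.0, 5.5, 2.5, 0.0, 0.0, 0.0, 0.0, 0.0, 0.0]]
`accumulate(grad_refs[1], [2.0, 3.5, 2.0])` → gradients = [3.0, 9.0, 4.5, 0.0, 0.0, 0.0, 0.0, 0.0, 0.0]; grad_refs = [[3.0, 9.0, 4.5, 0.0, 0.0, 0.0, 0.0, 0.0, 0.0], [3.0, 9.0, 4.5, 0.0, 0.0, 0.0, 0.0, 0.0, 0.0], [3.0, 9.0, 4.5, 0.0, 0.0, 0.0, 0.0, 0.0, 0.0], [3.0, 9.0, 4.5, 0.0, 0.0, 0.0, 0.0, 0.0, 0.0]]
`print(gradients)` → prints [3.0, 9.0, 4.5, 0.0, 0.0, 0.0, 0.0, 0.0, 0.0]
`print(grad_refs[0] is grad_refs[1])` → prints True

Answer:
[3.0, 9.0, 4.5, 0.0, 0.0, 0.0, 0.0, 0.0, 0.0]
True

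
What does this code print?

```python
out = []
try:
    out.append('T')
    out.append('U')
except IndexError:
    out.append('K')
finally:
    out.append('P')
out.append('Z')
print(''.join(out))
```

Execution trace: 'T' (try body) → 'U' (try body, no exception) → 'P' (finally) → 'Z' (after the try/except). Output: TUPZ

Answer: TUPZ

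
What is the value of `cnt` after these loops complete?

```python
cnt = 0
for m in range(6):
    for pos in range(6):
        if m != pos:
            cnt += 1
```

6² - 6 (exclude diagonal)
`cnt` takes the values: 0 → 1 → 2 → 3 → 4 → 5 → 6 → 7 → 8 → 9 → 10 → 11 → 12 → 13 → 14 → 15 → 16 → 17 → 18 → 19 → 20 → 21 → 22 → 23 → 24 → 25 → 26 → 27 → 28 → 29 → 30

Answer: 30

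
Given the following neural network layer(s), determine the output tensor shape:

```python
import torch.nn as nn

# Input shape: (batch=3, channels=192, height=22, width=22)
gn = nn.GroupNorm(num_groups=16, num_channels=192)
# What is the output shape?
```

Input: (3, 192, 22, 22) -> Output: (3, 192, 22, 22)

Answer: (3, 192, 22, 22)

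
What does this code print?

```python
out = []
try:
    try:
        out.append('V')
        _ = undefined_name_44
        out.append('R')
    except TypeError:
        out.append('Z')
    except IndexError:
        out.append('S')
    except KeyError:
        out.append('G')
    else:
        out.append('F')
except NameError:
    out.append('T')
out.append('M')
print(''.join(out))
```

Execution trace: 'V' (try body) → 'T' (outer except NameError) → 'M' (after the try/except). Output: VTM

Answer: VTM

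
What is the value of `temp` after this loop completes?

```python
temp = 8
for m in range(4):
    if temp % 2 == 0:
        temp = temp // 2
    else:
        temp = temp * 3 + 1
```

Collatz-style transformation from 8
`temp` takes the values: 8 → 4 → 2 → 1 → 4

Answer: 4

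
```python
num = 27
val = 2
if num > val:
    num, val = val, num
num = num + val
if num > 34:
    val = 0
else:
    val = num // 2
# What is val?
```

Trace:
`num = 27` → num = 27
`val = 2` → val = 2
`if num > val: ...` → num > val is True → num = 2; val = 27
`num = num + val` → num = 29
`if num > 34: ...` → num > 34 is False, take else branch → val = 14
So val = 14

Answer: 14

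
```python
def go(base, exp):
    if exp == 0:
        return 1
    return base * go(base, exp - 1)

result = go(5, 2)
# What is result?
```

go(5, 2) = 5 * 5 = 25

Answer: 25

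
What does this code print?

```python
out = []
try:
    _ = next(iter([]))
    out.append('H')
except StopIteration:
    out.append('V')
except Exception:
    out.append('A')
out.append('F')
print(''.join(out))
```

Execution trace: 'V' (except StopIteration) → 'F' (after the try/except). Output: VF

Answer: VF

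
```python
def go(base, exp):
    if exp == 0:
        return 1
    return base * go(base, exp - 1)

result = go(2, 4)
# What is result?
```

go(2, 4) = 2 * 2 * 2 * 2 = 16

Answer: 16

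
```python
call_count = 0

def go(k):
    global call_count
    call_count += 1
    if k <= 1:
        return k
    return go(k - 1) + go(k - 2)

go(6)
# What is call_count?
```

Calls(k) = 1 + Calls(k-1) + Calls(k-2); Calls(0)=Calls(1)=1. For k=6 this gives 25.

Answer: 25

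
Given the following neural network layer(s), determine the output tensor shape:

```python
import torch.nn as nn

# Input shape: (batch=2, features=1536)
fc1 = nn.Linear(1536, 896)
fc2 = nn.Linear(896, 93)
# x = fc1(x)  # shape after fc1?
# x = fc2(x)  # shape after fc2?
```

Input: (2, 1536) -> after fc1: (2, 896) -> Output: (2, 93)

Answer: (2, 93)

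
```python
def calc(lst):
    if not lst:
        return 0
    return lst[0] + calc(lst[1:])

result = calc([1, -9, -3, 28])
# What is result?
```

1 + (-9) + (-3) + 28 + 0 = 17

Answer: 17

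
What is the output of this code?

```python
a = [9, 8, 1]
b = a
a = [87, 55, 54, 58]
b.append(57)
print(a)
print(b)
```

Key concept: rebinding vs mutation: a is rebound to a new list, b still points at the original.
Step by step:
`a = [9, 8, 1]` → a = [9, 8, 1]
`b = a` → b = [9, 8, 1] (same object as a)
`a = [87, 55, 54, 58]` → a = [87, 55, 54, 58]
`b.append(57)` → b = [9, 8, 1, 57]
`print(a)` → prints [87, 55, 54, 58]
`print(b)` → prints [9, 8, 1, 57]

Answer:
[87, 55, 54, 58]
[9, 8, 1, 57]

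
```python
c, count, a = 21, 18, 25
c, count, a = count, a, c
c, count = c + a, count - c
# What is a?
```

Trace:
`c, count, a = 21, 18, 25` → c = 21; count = 18; a = 25
`c, count, a = count, a, c` → c = 18; count = 25; a = 21
`c, count = c + a, count - c` → c = 39; count = 7
So a = 21

Answer: 21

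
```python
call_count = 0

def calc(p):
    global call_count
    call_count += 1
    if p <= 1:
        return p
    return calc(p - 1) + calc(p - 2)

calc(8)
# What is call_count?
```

Calls(p) = 1 + Calls(p-1) + Calls(p-2); Calls(0)=Calls(1)=1. For p=8 this gives 67.

Answer: 67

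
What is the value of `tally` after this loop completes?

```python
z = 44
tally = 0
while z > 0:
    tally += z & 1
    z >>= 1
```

Count set bits in 44 (binary: 0b101100)
`tally` takes the values: 0 → 1 → 2 → 3

Answer: 3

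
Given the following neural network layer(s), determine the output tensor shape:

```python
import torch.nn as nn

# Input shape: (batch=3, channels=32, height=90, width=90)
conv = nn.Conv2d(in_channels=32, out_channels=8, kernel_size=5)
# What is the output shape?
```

Input: (3, 32, 90, 90) -> Output: (3, 8, 86, 86)

Answer: (3, 8, 86, 86)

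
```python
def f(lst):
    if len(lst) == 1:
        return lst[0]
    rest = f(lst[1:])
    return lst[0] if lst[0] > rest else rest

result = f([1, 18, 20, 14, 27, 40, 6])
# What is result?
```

Recursive max over [1, 18, 20, 14, 27, 40, 6] = 40

Answer: 40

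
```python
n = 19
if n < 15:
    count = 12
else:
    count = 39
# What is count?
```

Trace:
`n = 19` → n = 19
`if n < 15: ...` → n < 15 is False, take else branch → count = 39
So count = 39

Answer: 39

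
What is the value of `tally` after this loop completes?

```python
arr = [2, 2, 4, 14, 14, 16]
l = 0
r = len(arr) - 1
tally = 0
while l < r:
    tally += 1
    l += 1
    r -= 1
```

Iterations until pointers meet (list length 6)
`tally` takes the values: 0 → 1 → 2 → 3

Answer: 3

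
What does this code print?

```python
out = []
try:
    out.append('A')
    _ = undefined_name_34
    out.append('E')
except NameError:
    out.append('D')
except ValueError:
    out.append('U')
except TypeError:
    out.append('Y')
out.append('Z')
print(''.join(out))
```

Execution trace: 'A' (try body) → 'D' (except NameError) → 'Z' (after the try/except). Output: ADZ

Answer: ADZ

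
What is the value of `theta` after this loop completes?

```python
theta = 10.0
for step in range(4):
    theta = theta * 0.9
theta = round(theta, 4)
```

Exponential decay: 10.0 * 0.9^4
`theta` takes the values: 10.0 → 9.0 → 8.1 → 7.29 → 6.561

Answer: 6.561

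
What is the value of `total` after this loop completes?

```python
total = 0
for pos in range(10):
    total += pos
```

Sum of 0 to 9 = 45
`total` takes the values: 0 → 1 → 3 → 6 → 10 → 15 → 21 → 28 → 36 → 45

Answer: 45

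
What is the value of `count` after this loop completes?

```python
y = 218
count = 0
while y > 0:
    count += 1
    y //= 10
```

Count digits by repeated division by 10
`count` takes the values: 0 → 1 → 2 → 3

Answer: 3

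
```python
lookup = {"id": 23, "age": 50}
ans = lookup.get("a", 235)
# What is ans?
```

Trace:
`lookup = {"id": 23, "age": 50}` → lookup = {'id': 23, 'age': 50}
`ans = lookup.get("a", 235)` → ans = 235
So ans = 235

Answer: 235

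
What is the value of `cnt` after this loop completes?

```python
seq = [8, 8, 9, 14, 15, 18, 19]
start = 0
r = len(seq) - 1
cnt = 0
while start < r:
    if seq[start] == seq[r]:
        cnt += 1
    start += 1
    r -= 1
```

Count matching pairs from ends
`cnt` takes the values: 0

Answer: 0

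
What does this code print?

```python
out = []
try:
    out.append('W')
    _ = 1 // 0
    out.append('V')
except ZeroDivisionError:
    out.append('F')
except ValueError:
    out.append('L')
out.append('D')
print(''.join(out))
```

Execution trace: 'W' (try body) → 'F' (except ZeroDivisionError) → 'D' (after the try/except). Output: WFD

Answer: WFD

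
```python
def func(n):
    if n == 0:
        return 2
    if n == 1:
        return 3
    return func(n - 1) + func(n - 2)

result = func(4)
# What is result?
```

Build up from base cases: func(0)=2, func(1)=3, func(2)=5, func(3)=8, func(4)=13

Answer: 13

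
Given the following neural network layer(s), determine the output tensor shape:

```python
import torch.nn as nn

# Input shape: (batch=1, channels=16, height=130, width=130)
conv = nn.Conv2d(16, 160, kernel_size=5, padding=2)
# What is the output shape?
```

Input: (1, 16, 130, 130) -> Output: (1, 160, 130, 130)

Answer: (1, 160, 130, 130)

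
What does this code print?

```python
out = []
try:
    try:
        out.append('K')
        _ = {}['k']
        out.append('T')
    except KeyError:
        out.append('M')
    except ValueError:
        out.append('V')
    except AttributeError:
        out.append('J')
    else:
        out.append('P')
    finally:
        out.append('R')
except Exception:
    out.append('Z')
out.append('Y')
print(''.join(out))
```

Execution trace: 'K' (inner try body) → 'M' (inner except KeyError) → 'R' (inner finally) → 'Y' (after the try/except). Output: KMRY

Answer: KMRY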